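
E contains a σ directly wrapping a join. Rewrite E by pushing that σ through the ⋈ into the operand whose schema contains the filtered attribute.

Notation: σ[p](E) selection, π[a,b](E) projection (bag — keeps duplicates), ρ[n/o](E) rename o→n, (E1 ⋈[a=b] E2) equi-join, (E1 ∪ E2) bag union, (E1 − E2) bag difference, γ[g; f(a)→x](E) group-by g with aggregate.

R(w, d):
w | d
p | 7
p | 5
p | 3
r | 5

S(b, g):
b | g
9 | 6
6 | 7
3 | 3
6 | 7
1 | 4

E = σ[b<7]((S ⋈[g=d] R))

σ filters on b, owned by the left side.
E' = (σ[b<7](S) ⋈[g=d] R)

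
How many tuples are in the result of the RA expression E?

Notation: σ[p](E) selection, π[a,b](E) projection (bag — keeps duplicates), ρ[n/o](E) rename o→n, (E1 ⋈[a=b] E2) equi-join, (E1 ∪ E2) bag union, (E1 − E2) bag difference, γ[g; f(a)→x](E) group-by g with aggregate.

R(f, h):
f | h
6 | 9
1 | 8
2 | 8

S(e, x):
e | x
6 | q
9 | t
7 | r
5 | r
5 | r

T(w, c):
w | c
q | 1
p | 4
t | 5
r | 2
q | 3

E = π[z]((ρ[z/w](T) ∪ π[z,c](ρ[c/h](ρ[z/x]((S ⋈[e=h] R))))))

Per-node cardinality:
  T → 5
  ρ[z/w](T) → 5
  S → 5
  R → 3
  (S ⋈[e=h] R) → 1
  ρ[z/x]((S ⋈[e=h] R)) → 1
  ρ[c/h](ρ[z/x]((S ⋈[e=h] R))) → 1
  π[z,c](ρ[c/h](ρ[z/x]((S ⋈[e=h] R)))) → 1
  (ρ[z/w](T) ∪ π[z,c](ρ[c/h](ρ[z/x]((S ⋈[e=h] R))))) → 6
  π[z]((ρ[z/w](T) ∪ π[z,c](ρ[c/h](ρ[z/x]((S ⋈[e=h] R)))))) → 6

|E| = 6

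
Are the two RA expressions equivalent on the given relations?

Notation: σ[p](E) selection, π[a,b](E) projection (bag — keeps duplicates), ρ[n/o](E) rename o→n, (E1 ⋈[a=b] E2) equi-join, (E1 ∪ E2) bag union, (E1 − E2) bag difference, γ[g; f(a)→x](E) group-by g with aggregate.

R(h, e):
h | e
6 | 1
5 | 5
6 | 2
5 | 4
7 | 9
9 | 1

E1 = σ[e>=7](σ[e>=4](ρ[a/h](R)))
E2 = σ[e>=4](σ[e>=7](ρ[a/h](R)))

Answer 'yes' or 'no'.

E1 row counts bottom-up:
  R → 6
  ρ[a/h](R) → 6
  σ[e>=4](ρ[a/h](R)) → 3
  σ[e>=7](σ[e>=4](ρ[a/h](R))) → 1
E2 row counts bottom-up:
  R → 6
  ρ[a/h](R) → 6
  σ[e>=7](ρ[a/h](R)) → 1
  σ[e>=4](σ[e>=7](ρ[a/h](R))) → 1

E1 and E2 produce the same multiset:
a | e
7 | 9

yes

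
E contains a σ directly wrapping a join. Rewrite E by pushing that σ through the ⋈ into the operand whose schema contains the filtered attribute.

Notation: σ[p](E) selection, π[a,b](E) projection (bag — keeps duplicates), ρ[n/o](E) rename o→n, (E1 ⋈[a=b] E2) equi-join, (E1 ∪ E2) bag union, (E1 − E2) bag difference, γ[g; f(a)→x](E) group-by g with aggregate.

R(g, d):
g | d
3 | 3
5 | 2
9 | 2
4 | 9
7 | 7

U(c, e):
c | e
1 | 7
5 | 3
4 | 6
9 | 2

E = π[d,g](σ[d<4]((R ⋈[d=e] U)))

σ filters on d, owned by the left side.
E' = π[d,g]((σ[d<4](R) ⋈[d=e] U))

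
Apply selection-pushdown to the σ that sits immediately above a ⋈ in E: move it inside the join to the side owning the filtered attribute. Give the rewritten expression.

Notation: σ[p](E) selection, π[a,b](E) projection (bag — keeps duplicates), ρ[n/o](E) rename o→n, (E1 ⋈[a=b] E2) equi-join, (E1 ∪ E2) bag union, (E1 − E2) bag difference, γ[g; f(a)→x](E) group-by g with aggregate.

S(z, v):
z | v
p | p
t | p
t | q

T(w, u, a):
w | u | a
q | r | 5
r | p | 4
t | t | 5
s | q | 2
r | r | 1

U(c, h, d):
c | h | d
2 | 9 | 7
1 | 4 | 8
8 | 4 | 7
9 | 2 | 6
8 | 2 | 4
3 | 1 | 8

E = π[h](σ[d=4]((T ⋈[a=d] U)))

σ filters on d, owned by the right side.
E' = π[h]((T ⋈[a=d] σ[d=4](U)))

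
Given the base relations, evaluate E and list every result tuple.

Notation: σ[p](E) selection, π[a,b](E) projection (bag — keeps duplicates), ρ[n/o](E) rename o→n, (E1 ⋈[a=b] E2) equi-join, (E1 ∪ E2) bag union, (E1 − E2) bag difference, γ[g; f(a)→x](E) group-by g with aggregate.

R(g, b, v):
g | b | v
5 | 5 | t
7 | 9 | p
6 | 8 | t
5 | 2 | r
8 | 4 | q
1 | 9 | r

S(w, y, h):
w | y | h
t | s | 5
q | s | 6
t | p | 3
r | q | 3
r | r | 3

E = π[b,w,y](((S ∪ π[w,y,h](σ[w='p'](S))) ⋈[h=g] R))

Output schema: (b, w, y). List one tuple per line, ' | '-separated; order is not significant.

Row counts bottom-up:
  S → 5
  S → 5
  σ[w='p'](S) → 0
  π[w,y,h](σ[w='p'](S)) → 0
  (S ∪ π[w,y,h](σ[w='p'](S))) → 5
  R → 6
  ((S ∪ π[w,y,h](σ[w='p'](S))) ⋈[h=g] R) → 3
  π[b,w,y](((S ∪ π[w,y,h](σ[w='p'](S))) ⋈[h=g] R)) → 3

== RESULT ==
b | w | y
2 | t | s
5 | t | s
8 | q | s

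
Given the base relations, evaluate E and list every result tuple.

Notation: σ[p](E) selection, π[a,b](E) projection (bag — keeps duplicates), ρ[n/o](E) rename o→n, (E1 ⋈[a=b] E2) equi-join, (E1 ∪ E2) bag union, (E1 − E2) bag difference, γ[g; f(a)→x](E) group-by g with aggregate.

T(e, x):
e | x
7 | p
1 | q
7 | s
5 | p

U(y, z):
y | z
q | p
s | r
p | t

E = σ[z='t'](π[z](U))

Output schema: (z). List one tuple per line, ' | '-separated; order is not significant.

Stepwise |·|:
  U → 3
  π[z](U) → 3
  σ[z='t'](π[z](U)) → 1

== RESULT ==
z
t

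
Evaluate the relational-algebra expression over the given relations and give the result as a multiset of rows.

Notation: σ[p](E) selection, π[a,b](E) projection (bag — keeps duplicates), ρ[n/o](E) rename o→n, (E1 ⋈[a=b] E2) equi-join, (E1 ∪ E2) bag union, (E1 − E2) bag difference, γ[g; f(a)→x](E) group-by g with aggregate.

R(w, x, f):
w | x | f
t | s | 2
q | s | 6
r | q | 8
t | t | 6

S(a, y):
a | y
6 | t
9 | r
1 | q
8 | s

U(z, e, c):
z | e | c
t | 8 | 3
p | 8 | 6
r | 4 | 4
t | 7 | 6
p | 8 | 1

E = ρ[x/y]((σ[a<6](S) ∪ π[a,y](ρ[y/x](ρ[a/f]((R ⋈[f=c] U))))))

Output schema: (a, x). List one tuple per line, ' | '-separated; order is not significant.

Stepwise |·|:
  S → 4
  σ[a<6](S) → 1
  R → 4
  U → 5
  (R ⋈[f=c] U) → 4
  ρ[a/f]((R ⋈[f=c] U)) → 4
  ρ[y/x](ρ[a/f]((R ⋈[f=c] U))) → 4
  π[a,y](ρ[y/x](ρ[a/f]((R ⋈[f=c] U)))) → 4
  (σ[a<6](S) ∪ π[a,y](ρ[y/x](ρ[a/f]((R ⋈[f=c] U))))) → 5
  ρ[x/y]((σ[a<6](S) ∪ π[a,y](ρ[y/x](ρ[a/f]((R ⋈[f=c] U)))))) → 5

== RESULT ==
a | x
1 | q
6 | s
6 | s
6 | t
6 | t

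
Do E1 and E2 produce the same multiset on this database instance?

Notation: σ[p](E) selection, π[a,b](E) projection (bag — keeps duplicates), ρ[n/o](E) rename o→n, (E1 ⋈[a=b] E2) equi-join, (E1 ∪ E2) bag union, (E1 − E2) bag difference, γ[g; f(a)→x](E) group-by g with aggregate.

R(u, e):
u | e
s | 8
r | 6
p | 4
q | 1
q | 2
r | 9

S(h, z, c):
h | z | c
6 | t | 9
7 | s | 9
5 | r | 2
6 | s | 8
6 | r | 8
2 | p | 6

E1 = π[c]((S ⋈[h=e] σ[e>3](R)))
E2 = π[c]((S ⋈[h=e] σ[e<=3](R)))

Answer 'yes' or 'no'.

E1 subexpression sizes:
  S → 6
  R → 6
  σ[e>3](R) → 4
  (S ⋈[h=e] σ[e>3](R)) → 3
  π[c]((S ⋈[h=e] σ[e>3](R))) → 3
E2 subexpression sizes:
  S → 6
  R → 6
  σ[e<=3](R) → 2
  (S ⋈[h=e] σ[e<=3](R)) → 1
  π[c]((S ⋈[h=e] σ[e<=3](R))) → 1

E1 result:
c
8
8
9
E2 result:
c
6
Witness: (6,) appears 0× in E1 but 1× in E2.

no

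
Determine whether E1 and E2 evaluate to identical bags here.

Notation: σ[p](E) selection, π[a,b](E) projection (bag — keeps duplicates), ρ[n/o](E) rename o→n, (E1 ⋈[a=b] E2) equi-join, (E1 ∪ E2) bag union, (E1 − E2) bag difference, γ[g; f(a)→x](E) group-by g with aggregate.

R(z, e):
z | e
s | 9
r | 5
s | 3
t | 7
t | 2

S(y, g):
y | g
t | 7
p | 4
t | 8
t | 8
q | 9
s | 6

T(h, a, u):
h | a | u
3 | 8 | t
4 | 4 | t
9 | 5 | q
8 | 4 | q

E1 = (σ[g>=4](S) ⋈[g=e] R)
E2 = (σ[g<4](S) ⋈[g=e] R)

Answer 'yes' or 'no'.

E1 subexpression sizes:
  S → 6
  σ[g>=4](S) → 6
  R → 5
  (σ[g>=4](S) ⋈[g=e] R) → 2
E2 subexpression sizes:
  S → 6
  σ[g<4](S) → 0
  R → 5
  (σ[g<4](S) ⋈[g=e] R) → 0

E1 result:
y | g | z | e
q | 9 | s | 9
t | 7 | t | 7
E2 result:
y | g | z | e
(0 rows)
Witness: ('q', 9, 's', 9) appears 1× in E1 but 0× in E2.

no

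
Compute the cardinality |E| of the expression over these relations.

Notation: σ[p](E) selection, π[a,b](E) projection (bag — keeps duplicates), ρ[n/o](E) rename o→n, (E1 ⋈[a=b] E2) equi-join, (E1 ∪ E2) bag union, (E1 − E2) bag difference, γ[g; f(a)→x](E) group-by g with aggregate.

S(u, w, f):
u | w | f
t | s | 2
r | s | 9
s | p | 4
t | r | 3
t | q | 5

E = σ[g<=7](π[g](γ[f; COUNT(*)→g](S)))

Per-node cardinality:
  S → 5
  γ[f; COUNT(*)→g](S) → 5
  π[g](γ[f; COUNT(*)→g](S)) → 5
  σ[g<=7](π[g](γ[f; COUNT(*)→g](S))) → 5

|E| = 5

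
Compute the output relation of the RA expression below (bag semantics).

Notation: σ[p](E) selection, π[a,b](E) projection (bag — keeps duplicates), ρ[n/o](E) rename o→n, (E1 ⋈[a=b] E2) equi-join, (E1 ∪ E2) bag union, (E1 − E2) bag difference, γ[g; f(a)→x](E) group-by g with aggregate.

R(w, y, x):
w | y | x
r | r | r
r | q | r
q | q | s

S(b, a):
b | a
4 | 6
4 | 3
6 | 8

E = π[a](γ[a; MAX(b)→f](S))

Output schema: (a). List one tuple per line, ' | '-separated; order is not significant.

Subexpression sizes:
  S → 3
  γ[a; MAX(b)→f](S) → 3
  π[a](γ[a; MAX(b)→f](S)) → 3

== RESULT ==
a
3
6
8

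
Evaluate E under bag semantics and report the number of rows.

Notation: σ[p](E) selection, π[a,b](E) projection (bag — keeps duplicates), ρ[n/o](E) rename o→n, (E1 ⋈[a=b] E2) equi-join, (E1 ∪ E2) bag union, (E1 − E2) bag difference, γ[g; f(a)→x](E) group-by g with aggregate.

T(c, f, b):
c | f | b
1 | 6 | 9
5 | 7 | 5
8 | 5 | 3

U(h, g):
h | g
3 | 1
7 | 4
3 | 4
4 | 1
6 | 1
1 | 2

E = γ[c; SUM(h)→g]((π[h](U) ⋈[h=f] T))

Row counts bottom-up:
  U → 6
  π[h](U) → 6
  T → 3
  (π[h](U) ⋈[h=f] T) → 2
  γ[c; SUM(h)→g]((π[h](U) ⋈[h=f] T)) → 2

|E| = 2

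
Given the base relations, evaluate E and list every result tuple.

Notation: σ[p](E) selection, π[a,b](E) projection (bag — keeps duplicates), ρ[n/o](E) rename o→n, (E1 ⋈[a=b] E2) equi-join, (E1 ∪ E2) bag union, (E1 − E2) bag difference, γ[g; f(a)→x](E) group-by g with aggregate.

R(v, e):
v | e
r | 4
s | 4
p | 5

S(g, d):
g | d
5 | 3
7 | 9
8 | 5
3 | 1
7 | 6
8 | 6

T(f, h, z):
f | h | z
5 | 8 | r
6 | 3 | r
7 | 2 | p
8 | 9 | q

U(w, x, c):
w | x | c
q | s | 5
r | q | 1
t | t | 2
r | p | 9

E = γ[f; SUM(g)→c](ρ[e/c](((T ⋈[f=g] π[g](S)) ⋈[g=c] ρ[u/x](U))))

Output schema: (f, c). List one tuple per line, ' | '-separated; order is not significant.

Row counts bottom-up:
  T → 4
  S → 6
  π[g](S) → 6
  (T ⋈[f=g] π[g](S)) → 5
  U → 4
  ρ[u/x](U) → 4
  ((T ⋈[f=g] π[g](S)) ⋈[g=c] ρ[u/x](U)) → 1
  ρ[e/c](((T ⋈[f=g] π[g](S)) ⋈[g=c] ρ[u/x](U))) → 1
  γ[f; SUM(g)→c](ρ[e/c](((T ⋈[f=g] π[g](S)) ⋈[g=c] ρ[u/x](U)))) → 1

== RESULT ==
f | c
5 | 5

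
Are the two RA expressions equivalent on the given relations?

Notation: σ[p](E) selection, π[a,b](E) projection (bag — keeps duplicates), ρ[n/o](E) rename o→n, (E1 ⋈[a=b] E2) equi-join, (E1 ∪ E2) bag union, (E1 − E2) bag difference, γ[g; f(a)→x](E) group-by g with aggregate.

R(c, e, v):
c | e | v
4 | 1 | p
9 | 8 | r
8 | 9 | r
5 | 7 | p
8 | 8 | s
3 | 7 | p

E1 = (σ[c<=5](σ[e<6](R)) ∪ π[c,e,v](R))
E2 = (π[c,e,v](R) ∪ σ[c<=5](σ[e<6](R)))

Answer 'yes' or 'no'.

E1 row counts bottom-up:
  R → 6
  σ[e<6](R) → 1
  σ[c<=5](σ[e<6](R)) → 1
  R → 6
  π[c,e,v](R) → 6
  (σ[c<=5](σ[e<6](R)) ∪ π[c,e,v](R)) → 7
E2 row counts bottom-up:
  R → 6
  π[c,e,v](R) → 6
  R → 6
  σ[e<6](R) → 1
  σ[c<=5](σ[e<6](R)) → 1
  (π[c,e,v](R) ∪ σ[c<=5](σ[e<6](R))) → 7

E1 and E2 produce the same multiset:
c | e | v
3 | 7 | p
4 | 1 | p
4 | 1 | p
5 | 7 | p
8 | 8 | s
8 | 9 | r
9 | 8 | r

yes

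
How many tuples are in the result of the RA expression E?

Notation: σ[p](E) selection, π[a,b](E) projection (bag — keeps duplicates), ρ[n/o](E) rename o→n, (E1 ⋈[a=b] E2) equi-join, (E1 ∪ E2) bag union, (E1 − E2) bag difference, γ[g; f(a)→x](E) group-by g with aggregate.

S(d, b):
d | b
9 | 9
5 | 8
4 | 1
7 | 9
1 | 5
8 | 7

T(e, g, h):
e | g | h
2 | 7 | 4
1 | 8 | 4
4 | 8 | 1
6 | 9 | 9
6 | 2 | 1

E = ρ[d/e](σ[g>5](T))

Per-node cardinality:
  T → 5
  σ[g>5](T) → 4
  ρ[d/e](σ[g>5](T)) → 4

|E| = 4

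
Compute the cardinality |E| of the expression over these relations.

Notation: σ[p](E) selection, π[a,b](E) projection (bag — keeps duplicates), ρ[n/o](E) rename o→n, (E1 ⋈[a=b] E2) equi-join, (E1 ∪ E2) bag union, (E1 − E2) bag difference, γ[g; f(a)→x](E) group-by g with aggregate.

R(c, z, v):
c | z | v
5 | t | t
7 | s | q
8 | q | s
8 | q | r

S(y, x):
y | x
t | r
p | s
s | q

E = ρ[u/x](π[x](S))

Per-node cardinality:
  S → 3
  π[x](S) → 3
  ρ[u/x](π[x](S)) → 3

|E| = 3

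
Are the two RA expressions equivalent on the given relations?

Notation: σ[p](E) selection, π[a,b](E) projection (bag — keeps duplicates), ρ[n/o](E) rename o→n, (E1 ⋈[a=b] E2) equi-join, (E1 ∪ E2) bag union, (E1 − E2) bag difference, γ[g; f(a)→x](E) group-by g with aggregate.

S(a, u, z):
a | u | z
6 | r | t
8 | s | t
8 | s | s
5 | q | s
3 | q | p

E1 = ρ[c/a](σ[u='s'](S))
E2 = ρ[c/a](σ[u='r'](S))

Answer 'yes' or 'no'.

E1 stepwise |·|:
  S → 5
  σ[u='s'](S) → 2
  ρ[c/a](σ[u='s'](S)) → 2
E2 stepwise |·|:
  S → 5
  σ[u='r'](S) → 1
  ρ[c/a](σ[u='r'](S)) → 1

E1 result:
c | u | z
8 | s | s
8 | s | t
E2 result:
c | u | z
6 | r | t
Witness: (8, 's', 's') appears 1× in E1 but 0× in E2.

no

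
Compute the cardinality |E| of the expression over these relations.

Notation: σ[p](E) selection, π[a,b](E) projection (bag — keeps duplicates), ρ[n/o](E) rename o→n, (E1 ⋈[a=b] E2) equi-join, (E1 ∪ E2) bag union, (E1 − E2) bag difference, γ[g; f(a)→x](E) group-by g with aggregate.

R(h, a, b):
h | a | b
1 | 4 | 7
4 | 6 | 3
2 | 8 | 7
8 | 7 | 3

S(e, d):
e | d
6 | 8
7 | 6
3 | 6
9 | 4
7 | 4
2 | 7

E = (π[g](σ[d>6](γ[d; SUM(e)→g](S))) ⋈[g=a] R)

Per-node cardinality:
  S → 6
  γ[d; SUM(e)→g](S) → 4
  σ[d>6](γ[d; SUM(e)→g](S)) → 2
  π[g](σ[d>6](γ[d; SUM(e)→g](S))) → 2
  R → 4
  (π[g](σ[d>6](γ[d; SUM(e)→g](S))) ⋈[g=a] R) → 1

|E| = 1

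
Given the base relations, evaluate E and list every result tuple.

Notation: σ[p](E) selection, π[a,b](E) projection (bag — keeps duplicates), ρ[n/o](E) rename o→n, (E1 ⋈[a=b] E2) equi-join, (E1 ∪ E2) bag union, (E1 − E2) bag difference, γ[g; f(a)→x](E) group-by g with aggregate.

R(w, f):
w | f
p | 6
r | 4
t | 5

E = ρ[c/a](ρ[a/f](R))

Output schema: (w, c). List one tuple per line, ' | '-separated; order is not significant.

Subexpression sizes:
  R → 3
  ρ[a/f](R) → 3
  ρ[c/a](ρ[a/f](R)) → 3

== RESULT ==
w | c
p | 6
r | 4
t | 5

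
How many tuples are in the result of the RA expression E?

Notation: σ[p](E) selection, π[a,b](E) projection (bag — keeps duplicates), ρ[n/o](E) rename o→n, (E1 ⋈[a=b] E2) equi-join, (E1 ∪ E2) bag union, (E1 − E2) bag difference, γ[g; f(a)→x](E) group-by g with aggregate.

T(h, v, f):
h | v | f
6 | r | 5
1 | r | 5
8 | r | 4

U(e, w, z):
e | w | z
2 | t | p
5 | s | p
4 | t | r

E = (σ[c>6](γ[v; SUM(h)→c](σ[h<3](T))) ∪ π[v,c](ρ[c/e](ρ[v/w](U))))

Subexpression sizes:
  T → 3
  σ[h<3](T) → 1
  γ[v; SUM(h)→c](σ[h<3](T)) → 1
  σ[c>6](γ[v; SUM(h)→c](σ[h<3](T))) → 0
  U → 3
  ρ[v/w](U) → 3
  ρ[c/e](ρ[v/w](U)) → 3
  π[v,c](ρ[c/e](ρ[v/w](U))) → 3
  (σ[c>6](γ[v; SUM(h)→c](σ[h<3](T))) ∪ π[v,c](ρ[c/e](ρ[v/w](U)))) → 3

|E| = 3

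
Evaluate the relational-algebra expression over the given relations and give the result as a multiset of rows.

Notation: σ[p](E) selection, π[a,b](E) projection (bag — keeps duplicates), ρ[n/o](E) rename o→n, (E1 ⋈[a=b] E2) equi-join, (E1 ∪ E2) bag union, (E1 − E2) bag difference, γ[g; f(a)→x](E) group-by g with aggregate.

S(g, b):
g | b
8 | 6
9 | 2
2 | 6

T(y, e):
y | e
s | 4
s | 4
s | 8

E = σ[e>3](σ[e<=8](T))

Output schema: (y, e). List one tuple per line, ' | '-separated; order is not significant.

Per-node cardinality:
  T → 3
  σ[e<=8](T) → 3
  σ[e>3](σ[e<=8](T)) → 3

== RESULT ==
y | e
s | 4
s | 4
s | 8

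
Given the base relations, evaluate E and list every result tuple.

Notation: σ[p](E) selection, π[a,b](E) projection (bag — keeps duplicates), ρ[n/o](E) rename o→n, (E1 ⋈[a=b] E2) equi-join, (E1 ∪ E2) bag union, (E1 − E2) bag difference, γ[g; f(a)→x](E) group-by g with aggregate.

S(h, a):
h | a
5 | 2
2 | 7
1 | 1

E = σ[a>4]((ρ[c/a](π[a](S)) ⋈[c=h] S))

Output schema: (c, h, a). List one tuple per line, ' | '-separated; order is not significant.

Subexpression sizes:
  S → 3
  π[a](S) → 3
  ρ[c/a](π[a](S)) → 3
  S → 3
  (ρ[c/a](π[a](S)) ⋈[c=h] S) → 2
  σ[a>4]((ρ[c/a](π[a](S)) ⋈[c=h] S)) → 1

== RESULT ==
c | h | a
2 | 2 | 7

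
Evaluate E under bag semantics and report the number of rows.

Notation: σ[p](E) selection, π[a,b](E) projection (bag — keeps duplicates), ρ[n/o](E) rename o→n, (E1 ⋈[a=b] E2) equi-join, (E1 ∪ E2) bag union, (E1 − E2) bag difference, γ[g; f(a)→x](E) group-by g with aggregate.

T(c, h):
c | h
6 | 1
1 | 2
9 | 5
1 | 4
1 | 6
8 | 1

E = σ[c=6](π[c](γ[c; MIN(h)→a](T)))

Row counts bottom-up:
  T → 6
  γ[c; MIN(h)→a](T) → 4
  π[c](γ[c; MIN(h)→a](T)) → 4
  σ[c=6](π[c](γ[c; MIN(h)→a](T))) → 1

|E| = 1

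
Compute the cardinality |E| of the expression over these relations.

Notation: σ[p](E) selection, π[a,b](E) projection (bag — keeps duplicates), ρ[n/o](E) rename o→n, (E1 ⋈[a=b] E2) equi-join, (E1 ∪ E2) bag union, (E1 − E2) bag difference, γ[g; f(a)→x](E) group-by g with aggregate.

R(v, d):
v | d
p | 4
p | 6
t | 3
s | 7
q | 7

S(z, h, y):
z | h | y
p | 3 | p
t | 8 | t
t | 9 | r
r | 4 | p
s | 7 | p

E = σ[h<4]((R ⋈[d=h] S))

Stepwise |·|:
  R → 5
  S → 5
  (R ⋈[d=h] S) → 4
  σ[h<4]((R ⋈[d=h] S)) → 1

|E| = 1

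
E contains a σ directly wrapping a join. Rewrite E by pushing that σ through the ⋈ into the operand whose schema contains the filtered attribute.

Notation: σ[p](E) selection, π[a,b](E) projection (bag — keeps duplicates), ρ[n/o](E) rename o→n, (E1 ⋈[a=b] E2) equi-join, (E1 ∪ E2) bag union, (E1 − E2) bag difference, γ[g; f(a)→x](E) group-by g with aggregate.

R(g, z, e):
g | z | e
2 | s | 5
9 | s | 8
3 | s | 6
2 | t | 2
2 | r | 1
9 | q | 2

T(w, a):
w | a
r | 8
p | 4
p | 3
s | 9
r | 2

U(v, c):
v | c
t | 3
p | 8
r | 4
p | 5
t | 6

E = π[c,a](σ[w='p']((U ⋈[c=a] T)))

σ filters on w, owned by the right side.
E' = π[c,a]((U ⋈[c=a] σ[w='p'](T)))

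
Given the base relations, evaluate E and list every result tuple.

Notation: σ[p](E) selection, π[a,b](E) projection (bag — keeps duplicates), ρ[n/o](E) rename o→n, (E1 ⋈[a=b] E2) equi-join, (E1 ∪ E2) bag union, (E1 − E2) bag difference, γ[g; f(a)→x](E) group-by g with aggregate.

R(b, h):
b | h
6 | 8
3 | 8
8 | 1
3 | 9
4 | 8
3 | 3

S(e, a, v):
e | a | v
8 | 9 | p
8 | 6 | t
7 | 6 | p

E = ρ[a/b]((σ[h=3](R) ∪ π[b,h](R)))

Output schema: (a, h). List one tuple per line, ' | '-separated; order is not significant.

Per-node cardinality:
  R → 6
  σ[h=3](R) → 1
  R → 6
  π[b,h](R) → 6
  (σ[h=3](R) ∪ π[b,h](R)) → 7
  ρ[a/b]((σ[h=3](R) ∪ π[b,h](R))) → 7

== RESULT ==
a | h
3 | 3
3 | 3
3 | 8
3 | 9
4 | 8
6 | 8
8 | 1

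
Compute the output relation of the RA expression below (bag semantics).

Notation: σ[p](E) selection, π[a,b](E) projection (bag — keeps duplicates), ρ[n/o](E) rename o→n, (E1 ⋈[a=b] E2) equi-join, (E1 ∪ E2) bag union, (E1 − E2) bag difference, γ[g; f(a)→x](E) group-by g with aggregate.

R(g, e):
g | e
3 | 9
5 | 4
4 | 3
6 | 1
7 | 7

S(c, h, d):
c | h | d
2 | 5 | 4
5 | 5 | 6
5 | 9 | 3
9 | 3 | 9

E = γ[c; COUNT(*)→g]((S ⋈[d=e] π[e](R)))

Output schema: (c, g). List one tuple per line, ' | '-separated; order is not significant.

Row counts bottom-up:
  S → 4
  R → 5
  π[e](R) → 5
  (S ⋈[d=e] π[e](R)) → 3
  γ[c; COUNT(*)→g]((S ⋈[d=e] π[e](R))) → 3

== RESULT ==
c | g
2 | 1
5 | 1
9 | 1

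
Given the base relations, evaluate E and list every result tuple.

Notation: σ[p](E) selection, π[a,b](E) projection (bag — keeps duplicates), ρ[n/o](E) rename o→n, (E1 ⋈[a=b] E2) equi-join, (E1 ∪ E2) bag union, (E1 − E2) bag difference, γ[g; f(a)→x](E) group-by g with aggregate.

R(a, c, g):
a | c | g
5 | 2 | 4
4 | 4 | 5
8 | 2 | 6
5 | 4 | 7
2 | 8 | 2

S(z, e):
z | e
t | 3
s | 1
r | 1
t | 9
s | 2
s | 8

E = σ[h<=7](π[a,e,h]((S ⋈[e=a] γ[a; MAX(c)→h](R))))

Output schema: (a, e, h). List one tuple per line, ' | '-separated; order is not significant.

Per-node cardinality:
  S → 6
  R → 5
  γ[a; MAX(c)→h](R) → 4
  (S ⋈[e=a] γ[a; MAX(c)→h](R)) → 2
  π[a,e,h]((S ⋈[e=a] γ[a; MAX(c)→h](R))) → 2
  σ[h<=7](π[a,e,h]((S ⋈[e=a] γ[a; MAX(c)→h](R)))) → 1

== RESULT ==
a | e | h
8 | 8 | 2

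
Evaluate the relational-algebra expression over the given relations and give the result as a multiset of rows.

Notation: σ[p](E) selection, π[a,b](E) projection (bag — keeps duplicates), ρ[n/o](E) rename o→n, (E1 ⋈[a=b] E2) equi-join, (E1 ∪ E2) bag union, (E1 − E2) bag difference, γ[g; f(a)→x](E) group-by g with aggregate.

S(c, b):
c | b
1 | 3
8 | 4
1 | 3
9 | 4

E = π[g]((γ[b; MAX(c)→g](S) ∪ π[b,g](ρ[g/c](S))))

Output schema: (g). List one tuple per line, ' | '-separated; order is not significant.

Subexpression sizes:
  S → 4
  γ[b; MAX(c)→g](S) → 2
  S → 4
  ρ[g/c](S) → 4
  π[b,g](ρ[g/c](S)) → 4
  (γ[b; MAX(c)→g](S) ∪ π[b,g](ρ[g/c](S))) → 6
  π[g]((γ[b; MAX(c)→g](S) ∪ π[b,g](ρ[g/c](S)))) → 6

== RESULT ==
g
1
1
1
8
9
9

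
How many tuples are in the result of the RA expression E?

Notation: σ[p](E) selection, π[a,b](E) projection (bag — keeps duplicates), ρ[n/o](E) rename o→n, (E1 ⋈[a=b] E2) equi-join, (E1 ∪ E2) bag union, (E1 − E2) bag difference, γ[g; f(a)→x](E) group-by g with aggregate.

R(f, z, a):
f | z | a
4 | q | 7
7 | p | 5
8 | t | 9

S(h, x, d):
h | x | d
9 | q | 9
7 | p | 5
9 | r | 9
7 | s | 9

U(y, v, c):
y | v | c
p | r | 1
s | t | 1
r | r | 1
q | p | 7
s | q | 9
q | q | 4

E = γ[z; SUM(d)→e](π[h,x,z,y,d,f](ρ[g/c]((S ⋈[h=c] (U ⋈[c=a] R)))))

Row counts bottom-up:
  S → 4
  U → 6
  R → 3
  (U ⋈[c=a] R) → 2
  (S ⋈[h=c] (U ⋈[c=a] R)) → 4
  ρ[g/c]((S ⋈[h=c] (U ⋈[c=a] R))) → 4
  π[h,x,z,y,d,f](ρ[g/c]((S ⋈[h=c] (U ⋈[c=a] R)))) → 4
  γ[z; SUM(d)→e](π[h,x,z,y,d,f](ρ[g/c]((S ⋈[h=c] (U ⋈[c=a] R))))) → 2

|E| = 2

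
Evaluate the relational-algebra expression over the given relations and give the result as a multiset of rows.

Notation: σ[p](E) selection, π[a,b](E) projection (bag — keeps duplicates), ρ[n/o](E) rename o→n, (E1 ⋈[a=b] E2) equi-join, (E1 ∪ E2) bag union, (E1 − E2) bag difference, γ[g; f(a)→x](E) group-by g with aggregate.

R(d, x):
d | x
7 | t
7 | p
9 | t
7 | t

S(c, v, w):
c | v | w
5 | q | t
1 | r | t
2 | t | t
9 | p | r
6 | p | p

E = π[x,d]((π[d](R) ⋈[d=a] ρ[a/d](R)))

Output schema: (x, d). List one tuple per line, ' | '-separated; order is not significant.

Per-node cardinality:
  R → 4
  π[d](R) → 4
  R → 4
  ρ[a/d](R) → 4
  (π[d](R) ⋈[d=a] ρ[a/d](R)) → 10
  π[x,d]((π[d](R) ⋈[d=a] ρ[a/d](R))) → 10

== RESULT ==
x | d
p | 7
p | 7
p | 7
t | 7
t | 7
t | 7
t | 7
t | 7
t | 7
t | 9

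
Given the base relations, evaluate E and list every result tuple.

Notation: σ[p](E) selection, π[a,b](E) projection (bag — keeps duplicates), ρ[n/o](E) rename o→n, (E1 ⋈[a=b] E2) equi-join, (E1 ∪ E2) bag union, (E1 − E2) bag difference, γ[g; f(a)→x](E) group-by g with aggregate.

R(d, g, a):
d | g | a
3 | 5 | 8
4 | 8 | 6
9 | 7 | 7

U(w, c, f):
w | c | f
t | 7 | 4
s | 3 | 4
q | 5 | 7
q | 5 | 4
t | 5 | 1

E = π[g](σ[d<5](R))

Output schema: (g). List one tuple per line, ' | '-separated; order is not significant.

Row counts bottom-up:
  R → 3
  σ[d<5](R) → 2
  π[g](σ[d<5](R)) → 2

== RESULT ==
g
5
8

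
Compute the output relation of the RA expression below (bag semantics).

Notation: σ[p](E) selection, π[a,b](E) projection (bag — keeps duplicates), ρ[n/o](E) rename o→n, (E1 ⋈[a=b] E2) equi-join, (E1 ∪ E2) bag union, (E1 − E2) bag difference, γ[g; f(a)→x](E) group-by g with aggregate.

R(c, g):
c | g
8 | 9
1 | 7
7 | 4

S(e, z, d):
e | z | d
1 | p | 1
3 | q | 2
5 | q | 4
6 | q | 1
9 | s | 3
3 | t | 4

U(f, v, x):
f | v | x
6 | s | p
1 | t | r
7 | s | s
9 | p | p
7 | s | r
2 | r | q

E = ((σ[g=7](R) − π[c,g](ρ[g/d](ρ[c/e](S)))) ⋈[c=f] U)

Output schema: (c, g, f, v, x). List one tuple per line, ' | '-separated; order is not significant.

Stepwise |·|:
  R → 3
  σ[g=7](R) → 1
  S → 6
  ρ[c/e](S) → 6
  ρ[g/d](ρ[c/e](S)) → 6
  π[c,g](ρ[g/d](ρ[c/e](S))) → 6
  (σ[g=7](R) − π[c,g](ρ[g/d](ρ[c/e](S)))) → 1
  U → 6
  ((σ[g=7](R) − π[c,g](ρ[g/d](ρ[c/e](S)))) ⋈[c=f] U) → 1

== RESULT ==
c | g | f | v | x
1 | 7 | 1 | t | r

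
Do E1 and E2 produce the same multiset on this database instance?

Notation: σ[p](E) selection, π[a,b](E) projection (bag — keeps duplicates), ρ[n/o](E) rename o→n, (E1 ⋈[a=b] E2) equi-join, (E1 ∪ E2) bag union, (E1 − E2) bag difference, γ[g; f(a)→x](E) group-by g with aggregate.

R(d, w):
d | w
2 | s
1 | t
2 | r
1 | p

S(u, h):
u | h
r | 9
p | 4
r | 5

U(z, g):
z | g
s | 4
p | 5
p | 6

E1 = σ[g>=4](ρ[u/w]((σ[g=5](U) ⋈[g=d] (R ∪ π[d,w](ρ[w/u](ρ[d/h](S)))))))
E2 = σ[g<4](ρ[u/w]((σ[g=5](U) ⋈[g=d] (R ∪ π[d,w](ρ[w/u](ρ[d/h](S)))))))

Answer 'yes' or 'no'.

E1 per-node cardinality:
  U → 3
  σ[g=5](U) → 1
  R → 4
  S → 3
  ρ[d/h](S) → 3
  ρ[w/u](ρ[d/h](S)) → 3
  π[d,w](ρ[w/u](ρ[d/h](S))) → 3
  (R ∪ π[d,w](ρ[w/u](ρ[d/h](S)))) → 7
  (σ[g=5](U) ⋈[g=d] (R ∪ π[d,w](ρ[w/u](ρ[d/h](S))))) → 1
  ρ[u/w]((σ[g=5](U) ⋈[g=d] (R ∪ π[d,w](ρ[w/u](ρ[d/h](S)))))) → 1
  σ[g>=4](ρ[u/w]((σ[g=5](U) ⋈[g=d] (R ∪ π[d,w](ρ[w/u](ρ[d/h](S))))))) → 1
E2 per-node cardinality:
  U → 3
  σ[g=5](U) → 1
  R → 4
  S → 3
  ρ[d/h](S) → 3
  ρ[w/u](ρ[d/h](S)) → 3
  π[d,w](ρ[w/u](ρ[d/h](S))) → 3
  (R ∪ π[d,w](ρ[w/u](ρ[d/h](S)))) → 7
  (σ[g=5](U) ⋈[g=d] (R ∪ π[d,w](ρ[w/u](ρ[d/h](S))))) → 1
  ρ[u/w]((σ[g=5](U) ⋈[g=d] (R ∪ π[d,w](ρ[w/u](ρ[d/h](S)))))) → 1
  σ[g<4](ρ[u/w]((σ[g=5](U) ⋈[g=d] (R ∪ π[d,w](ρ[w/u](ρ[d/h](S))))))) → 0

E1 result:
z | g | d | u
p | 5 | 5 | r
E2 result:
z | g | d | u
(0 rows)
Witness: ('p', 5, 5, 'r') appears 1× in E1 but 0× in E2.

no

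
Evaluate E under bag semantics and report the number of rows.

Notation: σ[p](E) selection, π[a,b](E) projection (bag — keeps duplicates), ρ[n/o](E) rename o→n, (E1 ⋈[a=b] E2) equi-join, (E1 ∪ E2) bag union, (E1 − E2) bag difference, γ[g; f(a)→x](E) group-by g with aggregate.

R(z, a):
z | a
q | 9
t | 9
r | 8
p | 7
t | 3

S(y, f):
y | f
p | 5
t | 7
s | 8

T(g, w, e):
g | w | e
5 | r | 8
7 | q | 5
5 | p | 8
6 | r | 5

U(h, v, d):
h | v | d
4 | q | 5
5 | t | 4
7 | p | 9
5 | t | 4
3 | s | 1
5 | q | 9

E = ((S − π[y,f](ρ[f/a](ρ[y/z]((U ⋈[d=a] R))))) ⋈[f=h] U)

Row counts bottom-up:
  S → 3
  U → 6
  R → 5
  (U ⋈[d=a] R) → 4
  ρ[y/z]((U ⋈[d=a] R)) → 4
  ρ[f/a](ρ[y/z]((U ⋈[d=a] R))) → 4
  π[y,f](ρ[f/a](ρ[y/z]((U ⋈[d=a] R)))) → 4
  (S − π[y,f](ρ[f/a](ρ[y/z]((U ⋈[d=a] R))))) → 3
  U → 6
  ((S − π[y,f](ρ[f/a](ρ[y/z]((U ⋈[d=a] R))))) ⋈[f=h] U) → 4

|E| = 4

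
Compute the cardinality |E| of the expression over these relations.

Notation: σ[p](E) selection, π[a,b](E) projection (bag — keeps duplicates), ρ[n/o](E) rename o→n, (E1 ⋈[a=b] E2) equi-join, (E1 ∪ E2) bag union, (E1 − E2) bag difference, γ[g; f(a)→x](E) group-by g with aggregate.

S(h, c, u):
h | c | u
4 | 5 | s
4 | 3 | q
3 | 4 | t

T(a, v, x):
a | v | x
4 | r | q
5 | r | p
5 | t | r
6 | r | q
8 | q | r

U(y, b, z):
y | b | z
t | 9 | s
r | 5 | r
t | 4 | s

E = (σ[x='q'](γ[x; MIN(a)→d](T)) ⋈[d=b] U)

Per-node cardinality:
  T → 5
  γ[x; MIN(a)→d](T) → 3
  σ[x='q'](γ[x; MIN(a)→d](T)) → 1
  U → 3
  (σ[x='q'](γ[x; MIN(a)→d](T)) ⋈[d=b] U) → 1

|E| = 1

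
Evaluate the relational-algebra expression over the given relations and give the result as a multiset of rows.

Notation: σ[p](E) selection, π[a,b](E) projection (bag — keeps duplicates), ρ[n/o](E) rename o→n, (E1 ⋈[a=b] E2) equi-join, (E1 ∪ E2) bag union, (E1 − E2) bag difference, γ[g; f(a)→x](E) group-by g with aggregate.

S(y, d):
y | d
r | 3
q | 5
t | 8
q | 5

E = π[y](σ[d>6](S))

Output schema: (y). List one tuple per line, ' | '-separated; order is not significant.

Per-node cardinality:
  S → 4
  σ[d>6](S) → 1
  π[y](σ[d>6](S)) → 1

== RESULT ==
y
t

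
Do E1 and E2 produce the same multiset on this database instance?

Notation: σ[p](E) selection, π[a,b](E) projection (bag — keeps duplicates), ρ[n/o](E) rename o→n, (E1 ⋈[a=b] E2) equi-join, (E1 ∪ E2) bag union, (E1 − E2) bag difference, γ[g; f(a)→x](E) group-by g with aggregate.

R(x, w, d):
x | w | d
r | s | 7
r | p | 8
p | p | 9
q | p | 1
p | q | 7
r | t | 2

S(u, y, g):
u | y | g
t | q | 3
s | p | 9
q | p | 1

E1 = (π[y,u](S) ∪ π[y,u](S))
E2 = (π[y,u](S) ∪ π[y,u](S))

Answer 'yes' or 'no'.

E1 row counts bottom-up:
  S → 3
  π[y,u](S) → 3
  S → 3
  π[y,u](S) → 3
  (π[y,u](S) ∪ π[y,u](S)) → 6
E2 row counts bottom-up:
  S → 3
  π[y,u](S) → 3
  S → 3
  π[y,u](S) → 3
  (π[y,u](S) ∪ π[y,u](S)) → 6

E1 and E2 produce the same multiset:
y | u
p | q
p | q
p | s
p | s
q | t
q | t

yes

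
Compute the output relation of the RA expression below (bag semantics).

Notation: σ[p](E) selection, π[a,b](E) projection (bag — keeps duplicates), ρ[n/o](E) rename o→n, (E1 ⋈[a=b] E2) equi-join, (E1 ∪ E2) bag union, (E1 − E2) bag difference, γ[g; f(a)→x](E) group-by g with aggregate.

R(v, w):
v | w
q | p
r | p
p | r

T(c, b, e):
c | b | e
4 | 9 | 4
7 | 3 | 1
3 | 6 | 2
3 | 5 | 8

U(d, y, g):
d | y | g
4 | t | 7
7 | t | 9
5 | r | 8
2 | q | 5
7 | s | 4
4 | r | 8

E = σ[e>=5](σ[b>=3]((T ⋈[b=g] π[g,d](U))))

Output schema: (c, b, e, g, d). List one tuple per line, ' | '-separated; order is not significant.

Per-node cardinality:
  T → 4
  U → 6
  π[g,d](U) → 6
  (T ⋈[b=g] π[g,d](U)) → 2
  σ[b>=3]((T ⋈[b=g] π[g,d](U))) → 2
  σ[e>=5](σ[b>=3]((T ⋈[b=g] π[g,d](U)))) → 1

== RESULT ==
c | b | e | g | d
3 | 5 | 8 | 5 | 2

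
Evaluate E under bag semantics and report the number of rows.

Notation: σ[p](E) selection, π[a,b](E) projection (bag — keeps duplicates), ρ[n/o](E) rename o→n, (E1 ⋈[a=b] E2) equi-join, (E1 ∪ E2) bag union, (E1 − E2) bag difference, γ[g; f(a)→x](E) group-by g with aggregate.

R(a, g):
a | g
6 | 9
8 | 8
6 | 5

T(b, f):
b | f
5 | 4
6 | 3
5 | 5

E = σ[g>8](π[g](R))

Stepwise |·|:
  R → 3
  π[g](R) → 3
  σ[g>8](π[g](R)) → 1

|E| = 1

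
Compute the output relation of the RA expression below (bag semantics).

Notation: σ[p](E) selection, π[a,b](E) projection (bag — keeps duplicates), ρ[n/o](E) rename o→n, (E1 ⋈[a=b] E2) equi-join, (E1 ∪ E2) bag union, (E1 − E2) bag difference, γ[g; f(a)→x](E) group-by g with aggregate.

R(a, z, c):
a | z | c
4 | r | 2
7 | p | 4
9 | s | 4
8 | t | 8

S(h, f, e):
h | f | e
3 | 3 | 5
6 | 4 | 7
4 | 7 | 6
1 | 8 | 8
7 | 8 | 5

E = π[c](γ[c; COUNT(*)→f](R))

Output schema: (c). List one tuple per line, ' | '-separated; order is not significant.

Row counts bottom-up:
  R → 4
  γ[c; COUNT(*)→f](R) → 3
  π[c](γ[c; COUNT(*)→f](R)) → 3

== RESULT ==
c
2
4
8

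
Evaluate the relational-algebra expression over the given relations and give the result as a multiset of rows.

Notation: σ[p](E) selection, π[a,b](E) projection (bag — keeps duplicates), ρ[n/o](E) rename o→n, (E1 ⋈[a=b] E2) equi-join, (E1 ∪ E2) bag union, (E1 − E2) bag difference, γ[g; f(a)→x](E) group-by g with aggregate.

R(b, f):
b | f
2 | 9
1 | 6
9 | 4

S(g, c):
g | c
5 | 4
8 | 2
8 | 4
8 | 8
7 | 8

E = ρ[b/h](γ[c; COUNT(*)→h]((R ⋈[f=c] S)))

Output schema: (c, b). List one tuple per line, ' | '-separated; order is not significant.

Subexpression sizes:
  R → 3
  S → 5
  (R ⋈[f=c] S) → 2
  γ[c; COUNT(*)→h]((R ⋈[f=c] S)) → 1
  ρ[b/h](γ[c; COUNT(*)→h]((R ⋈[f=c] S))) → 1

== RESULT ==
c | b
4 | 2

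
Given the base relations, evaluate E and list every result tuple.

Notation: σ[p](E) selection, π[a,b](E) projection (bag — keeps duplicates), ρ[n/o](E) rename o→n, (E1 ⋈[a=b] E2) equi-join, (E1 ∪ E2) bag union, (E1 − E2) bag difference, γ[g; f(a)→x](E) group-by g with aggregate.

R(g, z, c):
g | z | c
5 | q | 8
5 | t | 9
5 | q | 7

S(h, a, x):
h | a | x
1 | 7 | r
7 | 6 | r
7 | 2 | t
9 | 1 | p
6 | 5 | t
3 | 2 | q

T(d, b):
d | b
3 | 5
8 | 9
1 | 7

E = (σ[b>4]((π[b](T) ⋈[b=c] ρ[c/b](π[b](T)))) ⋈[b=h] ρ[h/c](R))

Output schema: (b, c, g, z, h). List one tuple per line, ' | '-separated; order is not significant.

Subexpression sizes:
  T → 3
  π[b](T) → 3
  T → 3
  π[b](T) → 3
  ρ[c/b](π[b](T)) → 3
  (π[b](T) ⋈[b=c] ρ[c/b](π[b](T))) → 3
  σ[b>4]((π[b](T) ⋈[b=c] ρ[c/b](π[b](T)))) → 3
  R → 3
  ρ[h/c](R) → 3
  (σ[b>4]((π[b](T) ⋈[b=c] ρ[c/b](π[b](T)))) ⋈[b=h] ρ[h/c](R)) → 2

== RESULT ==
b | c | g | z | h
7 | 7 | 5 | q | 7
9 | 9 | 5 | t | 9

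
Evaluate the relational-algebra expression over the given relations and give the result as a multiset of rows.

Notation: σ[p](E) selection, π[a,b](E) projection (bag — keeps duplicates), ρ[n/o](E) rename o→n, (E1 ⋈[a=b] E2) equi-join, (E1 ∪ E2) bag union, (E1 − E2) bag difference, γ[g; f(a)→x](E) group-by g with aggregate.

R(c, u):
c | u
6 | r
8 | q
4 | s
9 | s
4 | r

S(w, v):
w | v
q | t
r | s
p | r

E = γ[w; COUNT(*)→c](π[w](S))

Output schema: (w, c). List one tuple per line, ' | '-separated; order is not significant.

Stepwise |·|:
  S → 3
  π[w](S) → 3
  γ[w; COUNT(*)→c](π[w](S)) → 3

== RESULT ==
w | c
p | 1
q | 1
r | 1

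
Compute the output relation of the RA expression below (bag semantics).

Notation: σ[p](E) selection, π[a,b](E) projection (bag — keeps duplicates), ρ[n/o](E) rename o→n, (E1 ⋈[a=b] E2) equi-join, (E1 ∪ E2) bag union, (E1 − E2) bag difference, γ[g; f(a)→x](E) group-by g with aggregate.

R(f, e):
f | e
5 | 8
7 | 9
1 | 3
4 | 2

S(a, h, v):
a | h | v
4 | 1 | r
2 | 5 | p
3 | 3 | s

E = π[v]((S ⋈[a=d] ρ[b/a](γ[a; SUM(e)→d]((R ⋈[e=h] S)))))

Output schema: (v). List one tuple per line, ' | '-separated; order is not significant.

Subexpression sizes:
  S → 3
  R → 4
  S → 3
  (R ⋈[e=h] S) → 1
  γ[a; SUM(e)→d]((R ⋈[e=h] S)) → 1
  ρ[b/a](γ[a; SUM(e)→d]((R ⋈[e=h] S))) → 1
  (S ⋈[a=d] ρ[b/a](γ[a; SUM(e)→d]((R ⋈[e=h] S)))) → 1
  π[v]((S ⋈[a=d] ρ[b/a](γ[a; SUM(e)→d]((R ⋈[e=h] S))))) → 1

== RESULT ==
v
s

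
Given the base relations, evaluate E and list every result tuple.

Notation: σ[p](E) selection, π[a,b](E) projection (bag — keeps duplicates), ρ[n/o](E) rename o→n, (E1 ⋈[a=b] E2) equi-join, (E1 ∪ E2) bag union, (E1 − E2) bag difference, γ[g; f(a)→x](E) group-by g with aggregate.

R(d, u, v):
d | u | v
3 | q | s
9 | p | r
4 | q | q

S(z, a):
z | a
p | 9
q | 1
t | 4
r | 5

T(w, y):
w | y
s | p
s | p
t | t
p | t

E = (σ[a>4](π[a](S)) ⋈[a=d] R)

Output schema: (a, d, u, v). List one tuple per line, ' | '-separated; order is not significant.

Stepwise |·|:
  S → 4
  π[a](S) → 4
  σ[a>4](π[a](S)) → 2
  R → 3
  (σ[a>4](π[a](S)) ⋈[a=d] R) → 1

== RESULT ==
a | d | u | v
9 | 9 | p | r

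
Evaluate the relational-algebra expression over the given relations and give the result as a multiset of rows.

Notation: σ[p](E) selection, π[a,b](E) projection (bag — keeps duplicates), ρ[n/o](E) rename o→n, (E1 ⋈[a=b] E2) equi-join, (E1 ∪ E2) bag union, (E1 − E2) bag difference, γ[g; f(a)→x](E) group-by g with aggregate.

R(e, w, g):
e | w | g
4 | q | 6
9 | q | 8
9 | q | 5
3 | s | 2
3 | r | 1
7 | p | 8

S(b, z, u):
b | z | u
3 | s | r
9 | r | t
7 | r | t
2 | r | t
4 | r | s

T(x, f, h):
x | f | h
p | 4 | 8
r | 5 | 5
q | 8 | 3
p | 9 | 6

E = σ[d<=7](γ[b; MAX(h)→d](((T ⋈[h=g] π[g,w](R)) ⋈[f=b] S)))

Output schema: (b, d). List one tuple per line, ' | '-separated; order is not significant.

Row counts bottom-up:
  T → 4
  R → 6
  π[g,w](R) → 6
  (T ⋈[h=g] π[g,w](R)) → 4
  S → 5
  ((T ⋈[h=g] π[g,w](R)) ⋈[f=b] S) → 3
  γ[b; MAX(h)→d](((T ⋈[h=g] π[g,w](R)) ⋈[f=b] S)) → 2
  σ[d<=7](γ[b; MAX(h)→d](((T ⋈[h=g] π[g,w](R)) ⋈[f=b] S))) → 1

== RESULT ==
b | d
9 | 6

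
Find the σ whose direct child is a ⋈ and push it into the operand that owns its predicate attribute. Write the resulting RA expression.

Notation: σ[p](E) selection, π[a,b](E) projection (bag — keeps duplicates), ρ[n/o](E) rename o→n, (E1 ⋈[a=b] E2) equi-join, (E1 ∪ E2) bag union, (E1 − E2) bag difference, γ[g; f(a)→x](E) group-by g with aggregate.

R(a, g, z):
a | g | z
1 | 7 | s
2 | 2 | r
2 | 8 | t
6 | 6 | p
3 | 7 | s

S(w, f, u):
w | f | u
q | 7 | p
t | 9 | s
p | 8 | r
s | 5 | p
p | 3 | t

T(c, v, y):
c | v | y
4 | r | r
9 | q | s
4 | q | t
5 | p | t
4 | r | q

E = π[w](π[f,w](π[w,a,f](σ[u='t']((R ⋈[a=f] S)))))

σ filters on u, owned by the right side.
E' = π[w](π[f,w](π[w,a,f]((R ⋈[a=f] σ[u='t'](S)))))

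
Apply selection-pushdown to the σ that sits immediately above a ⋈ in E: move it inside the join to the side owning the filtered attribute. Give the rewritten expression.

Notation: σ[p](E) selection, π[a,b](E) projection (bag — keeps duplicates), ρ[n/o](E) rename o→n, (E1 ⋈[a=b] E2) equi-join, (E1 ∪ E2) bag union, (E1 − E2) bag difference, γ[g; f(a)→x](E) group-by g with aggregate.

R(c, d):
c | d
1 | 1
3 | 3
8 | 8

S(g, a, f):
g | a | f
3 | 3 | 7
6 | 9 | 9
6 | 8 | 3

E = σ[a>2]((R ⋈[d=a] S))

σ filters on a, owned by the right side.
E' = (R ⋈[d=a] σ[a>2](S))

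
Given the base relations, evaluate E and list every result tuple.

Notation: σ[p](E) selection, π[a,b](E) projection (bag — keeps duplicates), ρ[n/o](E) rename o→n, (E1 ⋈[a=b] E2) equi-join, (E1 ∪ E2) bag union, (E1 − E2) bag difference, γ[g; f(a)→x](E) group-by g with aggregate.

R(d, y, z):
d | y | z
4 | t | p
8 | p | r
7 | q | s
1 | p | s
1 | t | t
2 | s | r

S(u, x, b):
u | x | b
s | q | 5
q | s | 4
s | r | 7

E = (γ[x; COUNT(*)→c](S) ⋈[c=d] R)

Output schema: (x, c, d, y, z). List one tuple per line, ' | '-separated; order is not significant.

Per-node cardinality:
  S → 3
  γ[x; COUNT(*)→c](S) → 3
  R → 6
  (γ[x; COUNT(*)→c](S) ⋈[c=d] R) → 6

== RESULT ==
x | c | d | y | z
q | 1 | 1 | p | s
q | 1 | 1 | t | t
r | 1 | 1 | p | s
r | 1 | 1 | t | t
s | 1 | 1 | p | s
s | 1 | 1 | t | t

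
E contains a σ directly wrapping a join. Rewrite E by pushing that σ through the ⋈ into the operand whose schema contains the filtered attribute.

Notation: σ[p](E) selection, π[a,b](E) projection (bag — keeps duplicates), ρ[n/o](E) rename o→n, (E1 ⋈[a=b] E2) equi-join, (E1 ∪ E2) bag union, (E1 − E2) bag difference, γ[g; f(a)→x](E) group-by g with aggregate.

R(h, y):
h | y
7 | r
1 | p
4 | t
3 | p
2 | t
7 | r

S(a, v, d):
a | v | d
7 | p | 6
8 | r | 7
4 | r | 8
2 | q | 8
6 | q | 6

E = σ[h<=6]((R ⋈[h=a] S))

σ filters on h, owned by the left side.
E' = (σ[h<=6](R) ⋈[h=a] S)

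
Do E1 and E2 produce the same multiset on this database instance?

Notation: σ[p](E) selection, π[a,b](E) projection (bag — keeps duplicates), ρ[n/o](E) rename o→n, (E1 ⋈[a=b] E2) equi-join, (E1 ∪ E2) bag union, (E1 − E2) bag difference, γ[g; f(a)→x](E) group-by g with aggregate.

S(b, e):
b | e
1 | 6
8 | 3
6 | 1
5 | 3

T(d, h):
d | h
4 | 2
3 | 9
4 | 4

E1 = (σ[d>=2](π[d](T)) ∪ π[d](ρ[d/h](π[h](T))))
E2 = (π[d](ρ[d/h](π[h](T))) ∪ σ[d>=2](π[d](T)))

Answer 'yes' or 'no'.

E1 row counts bottom-up:
  T → 3
  π[d](T) → 3
  σ[d>=2](π[d](T)) → 3
  T → 3
  π[h](T) → 3
  ρ[d/h](π[h](T)) → 3
  π[d](ρ[d/h](π[h](T))) → 3
  (σ[d>=2](π[d](T)) ∪ π[d](ρ[d/h](π[h](T)))) → 6
E2 row counts bottom-up:
  T → 3
  π[h](T) → 3
  ρ[d/h](π[h](T)) → 3
  π[d](ρ[d/h](π[h](T))) → 3
  T → 3
  π[d](T) → 3
  σ[d>=2](π[d](T)) → 3
  (π[d](ρ[d/h](π[h](T))) ∪ σ[d>=2](π[d](T))) → 6

E1 and E2 produce the same multiset:
d
2
3
4
4
4
9

yes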